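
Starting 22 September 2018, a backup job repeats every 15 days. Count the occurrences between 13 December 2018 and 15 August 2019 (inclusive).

16

Occurrences land 15·i days after 22 September 2018 for i = 0, 1, 2, …
13 December 2018 is 82 days after the start; 82 ÷ 15 = 5 remainder 7; since the remainder is 7, round up to i = 6. First occurrence in the window: #7 on 21 December 2018 (6×15 = 90 days in).
15 August 2019 is 327 days after the start; 327 ÷ 15 = 21 remainder 12. Last occurrence in the window: #22 on 3 August 2019.
Occurrences #7 through #22: 16 in total.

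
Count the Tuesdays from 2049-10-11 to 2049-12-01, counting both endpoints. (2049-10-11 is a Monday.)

8

2049-10-11 is a Monday; the first Tuesday on or after it is 2049-10-12 (1 day later).
From 2049-10-12 to 2049-12-01: 19 + 30 + 1 = 50 days (rest of October, November, December).
50 ÷ 7 = 7 full weeks with remainder 1, so 7 more Tuesdays after the first → 8.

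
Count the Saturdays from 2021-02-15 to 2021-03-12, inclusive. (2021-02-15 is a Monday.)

3

2021-02-15 is a Monday; the first Saturday on or after it is 2021-02-20 (5 days later).
From 2021-02-20 to 2021-03-12: 8 + 12 = 20 days (rest of February, March).
20 ÷ 7 = 2 full weeks with remainder 6, so 2 more Saturdays after the first → 3.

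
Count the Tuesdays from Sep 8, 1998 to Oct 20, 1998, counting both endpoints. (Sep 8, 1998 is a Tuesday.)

Sep 8, 1998 is a Tuesday; the first Tuesday on or after it is Sep 8, 1998.
From Sep 8, 1998 to Oct 20, 1998: 22 + 20 = 42 days (rest of Sep, Oct).
42 ÷ 7 = 6 full weeks with remainder 0, so 6 more Tuesdays after the first → 7.

7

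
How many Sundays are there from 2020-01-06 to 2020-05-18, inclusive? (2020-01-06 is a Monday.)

19

2020-01-06 is a Monday; the first Sunday on or after it is 2020-01-12 (6 days later).
From 2020-01-12 to 2020-05-18: 19 + 29 + 31 + 30 + 18 = 127 days (rest of January, February, March, April, May).
127 ÷ 7 = 18 full weeks with remainder 1, so 18 more Sundays after the first → 19.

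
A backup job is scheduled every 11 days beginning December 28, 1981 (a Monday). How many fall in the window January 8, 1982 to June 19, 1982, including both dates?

15

Occurrences land 11·i days after December 28, 1981 for i = 0, 1, 2, …
January 8, 1982 is 11 days after the start; 11 ÷ 11 = 1 remainder 0. First occurrence in the window: #2 on January 8, 1982 (1×11 = 11 days in).
June 19, 1982 is 173 days after the start; 173 ÷ 11 = 15 remainder 8. Last occurrence in the window: #16 on June 11, 1982.
Occurrences #2 through #16: 15 in total.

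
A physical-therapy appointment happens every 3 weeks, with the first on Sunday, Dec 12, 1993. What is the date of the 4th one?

Feb 13, 1994

The 4th occurrence is 3 intervals after the first: 3 × 21 = 63 days after Dec 12, 1993.
Dec has 31 days — 19 days to the end of Dec leaves 44.
Jan has 31 days (13 left).
13 days into Feb → Feb 13, 1994.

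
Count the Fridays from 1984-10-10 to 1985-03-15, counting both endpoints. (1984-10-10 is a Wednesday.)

1984-10-10 is a Wednesday; the first Friday on or after it is 1984-10-12 (2 days later).
From 1984-10-12 to 1985-03-15: 19 + 30 + 31 + 31 + 28 + 15 = 154 days (rest of October, November, December, January, February, March).
154 ÷ 7 = 22 full weeks with remainder 0, so 22 more Fridays after the first → 23.

23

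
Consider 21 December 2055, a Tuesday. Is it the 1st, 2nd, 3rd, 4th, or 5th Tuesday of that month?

Day 21 falls in week ⌈21/7⌉ of the month.
Days 1–7 hold the 1st Tuesday, 8–14 the 2nd, 15–21 the 3rd, 22–28 the 4th, 29–31 the 5th.
21 is in the range for the 3rd.

3rd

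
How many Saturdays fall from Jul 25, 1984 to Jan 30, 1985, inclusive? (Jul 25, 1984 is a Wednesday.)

27

Jul 25, 1984 is a Wednesday; the first Saturday on or after it is Jul 28, 1984 (3 days later).
From Jul 28, 1984 to Jan 30, 1985: 3 + 31 + 30 + 31 + 30 + 31 + 30 = 186 days (rest of Jul, Aug, Sep, Oct, Nov, Dec, Jan).
186 ÷ 7 = 26 full weeks with remainder 4, so 26 more Saturdays after the first → 27.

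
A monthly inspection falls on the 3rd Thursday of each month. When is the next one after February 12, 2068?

February 16, 2068

February 2068 starts on a Wednesday; its first Thursday is the 2nd, so the 3rd Thursday is the 16th — February 16, 2068.
February 16, 2068 is after February 12, 2068, so that is the next one.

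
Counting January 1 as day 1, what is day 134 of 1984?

Jan has 31 days (134 − 31 = 103 remain).
Feb has 29 days (103 − 29 = 74 remain).
Mar has 31 days (74 − 31 = 43 remain).
Apr has 30 days (43 − 30 = 13 remain).
13 into May → May 13.

May 13, 1984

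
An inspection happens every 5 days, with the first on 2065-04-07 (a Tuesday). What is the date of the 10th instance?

The 10th occurrence is 9 intervals after the first: 9 × 5 = 45 days after 2065-04-07.
April has 30 days — 23 days to the end of April leaves 22.
22 days into May → 2065-05-22.

2065-05-22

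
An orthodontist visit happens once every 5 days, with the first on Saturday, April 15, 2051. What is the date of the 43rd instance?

November 11, 2051

The 43rd occurrence is 42 intervals after the first: 42 × 5 = 210 days after April 15, 2051.
April has 30 days — 15 days to the end of April leaves 195.
May has 31 days (164 left).
June has 30 days (134 left).
July has 31 days (103 left).
August has 31 days (72 left).
September has 30 days (42 left).
October has 31 days (11 left).
11 days into November → November 11, 2051.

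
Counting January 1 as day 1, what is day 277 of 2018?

January has 31 days (277 − 31 = 246 remain).
February has 28 days (246 − 28 = 218 remain).
March has 31 days (218 − 31 = 187 remain).
April has 30 days (187 − 30 = 157 remain).
May has 31 days (157 − 31 = 126 remain).
June has 30 days (126 − 30 = 96 remain).
July has 31 days (96 − 31 = 65 remain).
August has 31 days (65 − 31 = 34 remain).
September has 30 days (34 − 30 = 4 remain).
4 into October → October 4.

4 October 2018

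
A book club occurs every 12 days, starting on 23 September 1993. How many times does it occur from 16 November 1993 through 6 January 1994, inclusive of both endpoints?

Occurrences land 12·i days after 23 September 1993 for i = 0, 1, 2, …
16 November 1993 is 54 days after the start; 54 ÷ 12 = 4 remainder 6; since the remainder is 6, round up to i = 5. First occurrence in the window: #6 on 22 November 1993 (5×12 = 60 days in).
6 January 1994 is 105 days after the start; 105 ÷ 12 = 8 remainder 9. Last occurrence in the window: #9 on 28 December 1993.
Occurrences #6 through #9: 4 in total.

4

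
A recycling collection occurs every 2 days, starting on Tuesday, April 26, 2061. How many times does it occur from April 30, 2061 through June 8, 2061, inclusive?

20

Occurrences land 2·i days after April 26, 2061 for i = 0, 1, 2, …
April 30, 2061 is 4 days after the start; 4 ÷ 2 = 2 remainder 0. First occurrence in the window: #3 on April 30, 2061 (2×2 = 4 days in).
June 8, 2061 is 43 days after the start; 43 ÷ 2 = 21 remainder 1. Last occurrence in the window: #22 on June 7, 2061.
Occurrences #3 through #22: 20 in total.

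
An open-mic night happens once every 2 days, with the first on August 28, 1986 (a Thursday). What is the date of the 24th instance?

The 24th occurrence is 23 intervals after the first: 23 × 2 = 46 days after August 28, 1986.
August has 31 days — 3 days to the end of August leaves 43.
September has 30 days (13 left).
13 days into October → October 13, 1986.

October 13, 1986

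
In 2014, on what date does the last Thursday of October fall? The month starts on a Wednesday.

October 2014 begins on a Wednesday, so the first Thursday is October 2 (1 day later).
October 2014 has 31 days. Adding weeks: 2, 9, 16, 23, 30 — the last one ≤ 31 is the 30th.

October 30, 2014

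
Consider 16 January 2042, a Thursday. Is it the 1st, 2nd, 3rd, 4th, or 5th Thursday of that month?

Day 16 falls in week ⌈16/7⌉ of the month.
Days 1–7 hold the 1st Thursday, 8–14 the 2nd, 15–21 the 3rd, 22–28 the 4th, 29–31 the 5th.
16 is in the range for the 3rd.

3rd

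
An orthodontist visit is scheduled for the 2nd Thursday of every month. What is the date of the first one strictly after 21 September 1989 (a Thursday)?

12 October 1989

September 1989 starts on a Friday; its first Thursday is the 7th, so the 2nd Thursday is the 14th — 14 September 1989.
That is not after 21 September 1989, so look at October 1989.
October 1989 starts on a Sunday; its first Thursday is the 5th, so the 2nd Thursday is the 12th — 12 October 1989.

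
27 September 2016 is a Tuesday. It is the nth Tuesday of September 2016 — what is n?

4th

Day 27 falls in week ⌈27/7⌉ of the month.
Days 1–7 hold the 1st Tuesday, 8–14 the 2nd, 15–21 the 3rd, 22–28 the 4th, 29–31 the 5th.
27 is in the range for the 4th.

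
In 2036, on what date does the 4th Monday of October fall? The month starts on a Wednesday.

2036-10-27

October 2036 begins on a Wednesday, so the first Monday is October 6 (5 days later).
The 4th Monday is 3 weeks later: 6 + 21 = 27.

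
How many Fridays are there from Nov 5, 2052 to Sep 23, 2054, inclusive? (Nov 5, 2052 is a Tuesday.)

Nov 5, 2052 is a Tuesday; the first Friday on or after it is Nov 8, 2052 (3 days later).
From Nov 8, 2052 to Sep 23, 2054: 53 + 365 + 266 = 684 days (rest of 2052, 2053, to Sep 23, 2054 in 2054).
684 ÷ 7 = 97 full weeks with remainder 5, so 97 more Fridays after the first → 98.

98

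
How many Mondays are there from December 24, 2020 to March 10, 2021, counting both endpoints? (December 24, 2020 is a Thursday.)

11

December 24, 2020 is a Thursday; the first Monday on or after it is December 28, 2020 (4 days later).
From December 28, 2020 to March 10, 2021: 3 + 31 + 28 + 10 = 72 days (rest of December, January, February, March).
72 ÷ 7 = 10 full weeks with remainder 2, so 10 more Mondays after the first → 11.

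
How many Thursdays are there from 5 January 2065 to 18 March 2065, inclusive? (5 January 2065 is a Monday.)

5 January 2065 is a Monday; the first Thursday on or after it is 8 January 2065 (3 days later).
From 8 January 2065 to 18 March 2065: 23 + 28 + 18 = 69 days (rest of January, February, March).
69 ÷ 7 = 9 full weeks with remainder 6, so 9 more Thursdays after the first → 10.

10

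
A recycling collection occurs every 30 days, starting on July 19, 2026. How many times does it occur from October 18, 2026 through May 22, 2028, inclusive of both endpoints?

Occurrences land 30·i days after July 19, 2026 for i = 0, 1, 2, …
October 18, 2026 is 91 days after the start; 91 ÷ 30 = 3 remainder 1; since the remainder is 1, round up to i = 4. First occurrence in the window: #5 on November 16, 2026 (4×30 = 120 days in).
May 22, 2028 is 673 days after the start; 673 ÷ 30 = 22 remainder 13. Last occurrence in the window: #23 on May 9, 2028.
Occurrences #5 through #23: 19 in total.

19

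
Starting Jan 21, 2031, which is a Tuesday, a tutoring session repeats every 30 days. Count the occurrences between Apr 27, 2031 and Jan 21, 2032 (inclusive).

9

Occurrences land 30·i days after Jan 21, 2031 for i = 0, 1, 2, …
Apr 27, 2031 is 96 days after the start; 96 ÷ 30 = 3 remainder 6; since the remainder is 6, round up to i = 4. First occurrence in the window: #5 on May 21, 2031 (4×30 = 120 days in).
Jan 21, 2032 is 365 days after the start; 365 ÷ 30 = 12 remainder 5. Last occurrence in the window: #13 on Jan 16, 2032.
Occurrences #5 through #13: 9 in total.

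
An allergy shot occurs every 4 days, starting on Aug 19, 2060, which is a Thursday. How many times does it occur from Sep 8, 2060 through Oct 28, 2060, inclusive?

Occurrences land 4·i days after Aug 19, 2060 for i = 0, 1, 2, …
Sep 8, 2060 is 20 days after the start; 20 ÷ 4 = 5 remainder 0. First occurrence in the window: #6 on Sep 8, 2060 (5×4 = 20 days in).
Oct 28, 2060 is 70 days after the start; 70 ÷ 4 = 17 remainder 2. Last occurrence in the window: #18 on Oct 26, 2060.
Occurrences #6 through #18: 13 in total.

13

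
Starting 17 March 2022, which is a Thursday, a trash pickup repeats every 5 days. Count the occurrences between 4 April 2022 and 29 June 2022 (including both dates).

17

Occurrences land 5·i days after 17 March 2022 for i = 0, 1, 2, …
4 April 2022 is 18 days after the start; 18 ÷ 5 = 3 remainder 3; since the remainder is 3, round up to i = 4. First occurrence in the window: #5 on 6 April 2022 (4×5 = 20 days in).
29 June 2022 is 104 days after the start; 104 ÷ 5 = 20 remainder 4. Last occurrence in the window: #21 on 25 June 2022.
Occurrences #5 through #21: 17 in total.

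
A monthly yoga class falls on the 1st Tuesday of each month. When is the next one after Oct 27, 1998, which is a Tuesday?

Oct 1998 starts on a Thursday, so its 1st Tuesday is Oct 6, 1998 (5 days in).
That is not after Oct 27, 1998, so look at Nov 1998.
Nov 1998 starts on a Sunday, so its 1st Tuesday is Nov 3, 1998 (2 days in).

Nov 3, 1998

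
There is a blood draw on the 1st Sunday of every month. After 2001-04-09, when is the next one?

2001-05-06

April 2001 starts on a Sunday, so its 1st Sunday is 2001-04-01.
That is not after 2001-04-09, so look at May 2001.
May 2001 starts on a Tuesday, so its 1st Sunday is 2001-05-06 (5 days in).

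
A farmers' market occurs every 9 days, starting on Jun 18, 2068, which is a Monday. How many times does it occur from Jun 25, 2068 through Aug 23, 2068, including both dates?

7

Occurrences land 9·i days after Jun 18, 2068 for i = 0, 1, 2, …
Jun 25, 2068 is 7 days after the start; 7 ÷ 9 = 0 remainder 7; since the remainder is 7, round up to i = 1. First occurrence in the window: #2 on Jun 27, 2068 (1×9 = 9 days in).
Aug 23, 2068 is 66 days after the start; 66 ÷ 9 = 7 remainder 3. Last occurrence in the window: #8 on Aug 20, 2068.
Occurrences #2 through #8: 7 in total.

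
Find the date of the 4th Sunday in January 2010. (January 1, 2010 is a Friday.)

2010-01-24

January 2010 begins on a Friday, so the first Sunday is January 3 (2 days later).
The 4th Sunday is 3 weeks later: 3 + 21 = 24.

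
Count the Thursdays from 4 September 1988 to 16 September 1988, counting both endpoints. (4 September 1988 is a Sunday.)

2

4 September 1988 is a Sunday; the first Thursday on or after it is 8 September 1988 (4 days later).
From 8 September 1988 to 16 September 1988 is 16 − 8 = 8 days.
8 ÷ 7 = 1 full weeks with remainder 1, so 1 more Thursdays after the first → 2.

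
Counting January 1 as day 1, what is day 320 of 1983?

November 16, 1983

January has 31 days (320 − 31 = 289 remain).
February has 28 days (289 − 28 = 261 remain).
March has 31 days (261 − 31 = 230 remain).
April has 30 days (230 − 30 = 200 remain).
May has 31 days (200 − 31 = 169 remain).
June has 30 days (169 − 30 = 139 remain).
July has 31 days (139 − 31 = 108 remain).
August has 31 days (108 − 31 = 77 remain).
September has 30 days (77 − 30 = 47 remain).
October has 31 days (47 − 31 = 16 remain).
16 into November → November 16.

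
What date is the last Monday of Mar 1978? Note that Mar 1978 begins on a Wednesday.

Mar 1978 begins on a Wednesday, so the first Monday is Mar 6 (5 days later).
Mar 1978 has 31 days. Adding weeks: 6, 13, 20, 27 — the last one ≤ 31 is the 27th.

Mar 27, 1978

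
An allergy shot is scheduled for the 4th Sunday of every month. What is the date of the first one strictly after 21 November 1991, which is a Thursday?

November 1991 starts on a Friday; its first Sunday is the 3rd, so the 4th Sunday is the 24th — 24 November 1991.
24 November 1991 is after 21 November 1991, so that is the next one.

24 November 1991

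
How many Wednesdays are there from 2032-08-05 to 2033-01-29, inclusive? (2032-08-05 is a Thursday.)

2032-08-05 is a Thursday; the first Wednesday on or after it is 2032-08-11 (6 days later).
From 2032-08-11 to 2033-01-29: 20 + 30 + 31 + 30 + 31 + 29 = 171 days (rest of August, September, October, November, December, January).
171 ÷ 7 = 24 full weeks with remainder 3, so 24 more Wednesdays after the first → 25.

25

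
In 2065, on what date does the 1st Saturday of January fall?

January 2065 begins on a Thursday, so the first Saturday is January 3 (2 days later).

2065-01-03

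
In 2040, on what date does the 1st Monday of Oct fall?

Oct 1, 2040

The first Monday of Oct 2040 is Oct 1.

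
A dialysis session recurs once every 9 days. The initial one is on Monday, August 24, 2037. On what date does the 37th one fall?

The 37th occurrence is 36 intervals after the first: 36 × 9 = 324 days after August 24, 2037.
August has 31 days — 7 days to the end of August leaves 317.
September has 30 days (287 left).
October has 31 days (256 left).
November has 30 days (226 left).
December has 31 days (195 left).
January has 31 days (164 left).
February has 28 days (136 left).
March has 31 days (105 left).
April has 30 days (75 left).
May has 31 days (44 left).
June has 30 days (14 left).
14 days into July → July 14, 2038.

July 14, 2038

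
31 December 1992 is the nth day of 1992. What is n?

366

Days in months before December: 31 + 29 + 31 + 30 + 31 + 30 + 31 + 31 + 30 + 31 + 30 = 335.
Plus 31 days into December → day 366.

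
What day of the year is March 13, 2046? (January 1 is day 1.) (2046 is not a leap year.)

Days in months before March: 31 + 28 = 59.
Plus 13 days into March → day 72.

72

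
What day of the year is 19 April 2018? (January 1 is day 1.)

109

Days in months before April: 31 + 28 + 31 = 90.
Plus 19 days into April → day 109.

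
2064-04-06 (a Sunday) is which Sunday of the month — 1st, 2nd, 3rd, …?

Day 6 falls in week ⌈6/7⌉ of the month.
Days 1–7 hold the 1st Sunday, 8–14 the 2nd, 15–21 the 3rd, 22–28 the 4th, 29–31 the 5th.
6 is in the range for the 1st.

1st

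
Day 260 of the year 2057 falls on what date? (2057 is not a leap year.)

January has 31 days (260 − 31 = 229 remain).
February has 28 days (229 − 28 = 201 remain).
March has 31 days (201 − 31 = 170 remain).
April has 30 days (170 − 30 = 140 remain).
May has 31 days (140 − 31 = 109 remain).
June has 30 days (109 − 30 = 79 remain).
July has 31 days (79 − 31 = 48 remain).
August has 31 days (48 − 31 = 17 remain).
17 into September → September 17.

17 September 2057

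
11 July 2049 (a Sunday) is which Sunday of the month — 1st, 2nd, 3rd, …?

2nd

Day 11 falls in week ⌈11/7⌉ of the month.
Days 1–7 hold the 1st Sunday, 8–14 the 2nd, 15–21 the 3rd, 22–28 the 4th, 29–31 the 5th.
11 is in the range for the 2nd.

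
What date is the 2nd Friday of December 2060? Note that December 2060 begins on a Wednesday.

December 10, 2060

December 2060 begins on a Wednesday, so the first Friday is December 3 (2 days later).
The 2nd Friday is 1 weeks later: 3 + 7 = 10.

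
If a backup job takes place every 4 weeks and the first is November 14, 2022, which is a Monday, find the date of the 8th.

The 8th occurrence is 7 intervals after the first: 7 × 28 = 196 days after November 14, 2022.
November has 30 days — 16 days to the end of November leaves 180.
December has 31 days (149 left).
January has 31 days (118 left).
February has 28 days (90 left).
March has 31 days (59 left).
April has 30 days (29 left).
29 days into May → May 29, 2023.

May 29, 2023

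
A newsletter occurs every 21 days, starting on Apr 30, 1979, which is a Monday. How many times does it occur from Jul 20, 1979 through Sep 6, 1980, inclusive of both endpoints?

Occurrences land 21·i days after Apr 30, 1979 for i = 0, 1, 2, …
Jul 20, 1979 is 81 days after the start; 81 ÷ 21 = 3 remainder 18; since the remainder is 18, round up to i = 4. First occurrence in the window: #5 on Jul 23, 1979 (4×21 = 84 days in).
Sep 6, 1980 is 495 days after the start; 495 ÷ 21 = 23 remainder 12. Last occurrence in the window: #24 on Aug 25, 1980.
Occurrences #5 through #24: 20 in total.

20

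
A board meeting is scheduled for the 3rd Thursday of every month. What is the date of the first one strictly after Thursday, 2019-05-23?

May 2019 starts on a Wednesday; its first Thursday is the 2nd, so the 3rd Thursday is the 16th — 2019-05-16.
That is not after 2019-05-23, so look at June 2019.
June 2019 starts on a Saturday; its first Thursday is the 6th, so the 3rd Thursday is the 20th — 2019-06-20.

2019-06-20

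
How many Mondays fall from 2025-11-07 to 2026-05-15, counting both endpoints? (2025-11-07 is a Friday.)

2025-11-07 is a Friday; the first Monday on or after it is 2025-11-10 (3 days later).
From 2025-11-10 to 2026-05-15: 20 + 31 + 31 + 28 + 31 + 30 + 15 = 186 days (rest of November, December, January, February, March, April, May).
186 ÷ 7 = 26 full weeks with remainder 4, so 26 more Mondays after the first → 27.

27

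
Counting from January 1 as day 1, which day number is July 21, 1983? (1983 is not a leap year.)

Days in months before July: 31 + 28 + 31 + 30 + 31 + 30 = 181.
Plus 21 days into July → day 202.

202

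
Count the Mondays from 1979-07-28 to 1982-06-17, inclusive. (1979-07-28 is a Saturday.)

1979-07-28 is a Saturday; the first Monday on or after it is 1979-07-30 (2 days later).
From 1979-07-30 to 1982-06-17: 154 + 366 + 365 + 168 = 1053 days (rest of 1979, 1980, 1981, to 1982-06-17 in 1982).
1053 ÷ 7 = 150 full weeks with remainder 3, so 150 more Mondays after the first → 151.

151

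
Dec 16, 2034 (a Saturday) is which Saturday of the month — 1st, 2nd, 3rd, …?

3rd

Day 16 falls in week ⌈16/7⌉ of the month.
Days 1–7 hold the 1st Saturday, 8–14 the 2nd, 15–21 the 3rd, 22–28 the 4th, 29–31 the 5th.
16 is in the range for the 3rd.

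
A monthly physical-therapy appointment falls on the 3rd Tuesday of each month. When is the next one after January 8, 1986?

January 1986 starts on a Wednesday; its first Tuesday is the 7th, so the 3rd Tuesday is the 21st — January 21, 1986.
January 21, 1986 is after January 8, 1986, so that is the next one.

January 21, 1986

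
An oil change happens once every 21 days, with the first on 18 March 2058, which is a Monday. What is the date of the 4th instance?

20 May 2058

The 4th occurrence is 3 intervals after the first: 3 × 21 = 63 days after 18 March 2058.
March has 31 days — 13 days to the end of March leaves 50.
April has 30 days (20 left).
20 days into May → 20 May 2058.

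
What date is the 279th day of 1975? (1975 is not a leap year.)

January has 31 days (279 − 31 = 248 remain).
February has 28 days (248 − 28 = 220 remain).
March has 31 days (220 − 31 = 189 remain).
April has 30 days (189 − 30 = 159 remain).
May has 31 days (159 − 31 = 128 remain).
June has 30 days (128 − 30 = 98 remain).
July has 31 days (98 − 31 = 67 remain).
August has 31 days (67 − 31 = 36 remain).
September has 30 days (36 − 30 = 6 remain).
6 into October → October 6.

October 6, 1975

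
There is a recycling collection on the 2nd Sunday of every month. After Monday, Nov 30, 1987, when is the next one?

Nov 1987 starts on a Sunday; its first Sunday is the 1st, so the 2nd Sunday is the 8th — Nov 8, 1987.
That is not after Nov 30, 1987, so look at Dec 1987.
Dec 1987 starts on a Tuesday; its first Sunday is the 6th, so the 2nd Sunday is the 13th — Dec 13, 1987.

Dec 13, 1987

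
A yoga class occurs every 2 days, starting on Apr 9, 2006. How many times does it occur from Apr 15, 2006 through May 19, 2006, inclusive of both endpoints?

18

Occurrences land 2·i days after Apr 9, 2006 for i = 0, 1, 2, …
Apr 15, 2006 is 6 days after the start; 6 ÷ 2 = 3 remainder 0. First occurrence in the window: #4 on Apr 15, 2006 (3×2 = 6 days in).
May 19, 2006 is 40 days after the start; 40 ÷ 2 = 20 remainder 0. Last occurrence in the window: #21 on May 19, 2006.
Occurrences #4 through #21: 18 in total.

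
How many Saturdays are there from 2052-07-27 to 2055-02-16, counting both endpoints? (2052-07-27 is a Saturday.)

134

2052-07-27 is a Saturday; the first Saturday on or after it is 2052-07-27.
From 2052-07-27 to 2055-02-16: 157 + 365 + 365 + 47 = 934 days (rest of 2052, 2053, 2054, to 2055-02-16 in 2055).
934 ÷ 7 = 133 full weeks with remainder 3, so 133 more Saturdays after the first → 134.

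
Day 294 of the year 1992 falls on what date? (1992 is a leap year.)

January has 31 days (294 − 31 = 263 remain).
February has 29 days (263 − 29 = 234 remain).
March has 31 days (234 − 31 = 203 remain).
April has 30 days (203 − 30 = 173 remain).
May has 31 days (173 − 31 = 142 remain).
June has 30 days (142 − 30 = 112 remain).
July has 31 days (112 − 31 = 81 remain).
August has 31 days (81 − 31 = 50 remain).
September has 30 days (50 − 30 = 20 remain).
20 into October → October 20.

October 20, 1992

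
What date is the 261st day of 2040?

2040-09-17

January has 31 days (261 − 31 = 230 remain).
February has 29 days (230 − 29 = 201 remain).
March has 31 days (201 − 31 = 170 remain).
April has 30 days (170 − 30 = 140 remain).
May has 31 days (140 − 31 = 109 remain).
June has 30 days (109 − 30 = 79 remain).
July has 31 days (79 − 31 = 48 remain).
August has 31 days (48 − 31 = 17 remain).
17 into September → September 17.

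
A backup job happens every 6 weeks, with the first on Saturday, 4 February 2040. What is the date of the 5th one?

21 July 2040

The 5th occurrence is 4 intervals after the first: 4 × 42 = 168 days after 4 February 2040.
February has 29 days — 25 days to the end of February leaves 143.
March has 31 days (112 left).
April has 30 days (82 left).
May has 31 days (51 left).
June has 30 days (21 left).
21 days into July → 21 July 2040.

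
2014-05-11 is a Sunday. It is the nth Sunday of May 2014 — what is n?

2nd

Day 11 falls in week ⌈11/7⌉ of the month.
Days 1–7 hold the 1st Sunday, 8–14 the 2nd, 15–21 the 3rd, 22–28 the 4th, 29–31 the 5th.
11 is in the range for the 2nd.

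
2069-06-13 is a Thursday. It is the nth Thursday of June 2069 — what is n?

Day 13 falls in week ⌈13/7⌉ of the month.
Days 1–7 hold the 1st Thursday, 8–14 the 2nd, 15–21 the 3rd, 22–28 the 4th, 29–31 the 5th.
13 is in the range for the 2nd.

2nd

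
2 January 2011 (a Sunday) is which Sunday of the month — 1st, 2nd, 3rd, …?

Day 2 falls in week ⌈2/7⌉ of the month.
Days 1–7 hold the 1st Sunday, 8–14 the 2nd, 15–21 the 3rd, 22–28 the 4th, 29–31 the 5th.
2 is in the range for the 1st.

1st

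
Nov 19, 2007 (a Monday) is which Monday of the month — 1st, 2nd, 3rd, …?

3rd

Day 19 falls in week ⌈19/7⌉ of the month.
Days 1–7 hold the 1st Monday, 8–14 the 2nd, 15–21 the 3rd, 22–28 the 4th, 29–31 the 5th.
19 is in the range for the 3rd.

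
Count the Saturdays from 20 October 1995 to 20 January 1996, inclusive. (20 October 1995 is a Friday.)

20 October 1995 is a Friday; the first Saturday on or after it is 21 October 1995 (1 day later).
From 21 October 1995 to 20 January 1996: 10 + 30 + 31 + 20 = 91 days (rest of October, November, December, January).
91 ÷ 7 = 13 full weeks with remainder 0, so 13 more Saturdays after the first → 14.

14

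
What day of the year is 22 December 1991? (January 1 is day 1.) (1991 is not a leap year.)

Days in months before December: 31 + 28 + 31 + 30 + 31 + 30 + 31 + 31 + 30 + 31 + 30 = 334.
Plus 22 days into December → day 356.

356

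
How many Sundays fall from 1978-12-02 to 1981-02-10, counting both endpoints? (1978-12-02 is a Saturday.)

115

1978-12-02 is a Saturday; the first Sunday on or after it is 1978-12-03 (1 day later).
From 1978-12-03 to 1981-02-10: 28 + 365 + 366 + 41 = 800 days (rest of 1978, 1979, 1980, to 1981-02-10 in 1981).
800 ÷ 7 = 114 full weeks with remainder 2, so 114 more Sundays after the first → 115.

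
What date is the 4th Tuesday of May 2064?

27 May 2064

May 2064 begins on a Thursday, so the first Tuesday is May 6 (5 days later).
The 4th Tuesday is 3 weeks later: 6 + 21 = 27.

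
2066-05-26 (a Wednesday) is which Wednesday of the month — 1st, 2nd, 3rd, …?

4th

Day 26 falls in week ⌈26/7⌉ of the month.
Days 1–7 hold the 1st Wednesday, 8–14 the 2nd, 15–21 the 3rd, 22–28 the 4th, 29–31 the 5th.
26 is in the range for the 4th.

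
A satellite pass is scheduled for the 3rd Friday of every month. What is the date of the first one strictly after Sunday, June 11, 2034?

June 16, 2034

June 2034 starts on a Thursday; its first Friday is the 2nd, so the 3rd Friday is the 16th — June 16, 2034.
June 16, 2034 is after June 11, 2034, so that is the next one.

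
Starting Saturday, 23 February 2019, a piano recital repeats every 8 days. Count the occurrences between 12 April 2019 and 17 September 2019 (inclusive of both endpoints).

Occurrences land 8·i days after 23 February 2019 for i = 0, 1, 2, …
12 April 2019 is 48 days after the start; 48 ÷ 8 = 6 remainder 0. First occurrence in the window: #7 on 12 April 2019 (6×8 = 48 days in).
17 September 2019 is 206 days after the start; 206 ÷ 8 = 25 remainder 6. Last occurrence in the window: #26 on 11 September 2019.
Occurrences #7 through #26: 20 in total.

20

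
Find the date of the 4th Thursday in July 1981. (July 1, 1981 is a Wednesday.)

July 1981 begins on a Wednesday, so the first Thursday is July 2 (1 day later).
The 4th Thursday is 3 weeks later: 2 + 21 = 23.

1981-07-23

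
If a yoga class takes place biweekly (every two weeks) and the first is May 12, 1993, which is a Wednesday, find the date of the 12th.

Oct 13, 1993

The 12th occurrence is 11 intervals after the first: 11 × 14 = 154 days after May 12, 1993.
May has 31 days — 19 days to the end of May leaves 135.
Jun has 30 days (105 left).
Jul has 31 days (74 left).
Aug has 31 days (43 left).
Sep has 30 days (13 left).
13 days into Oct → Oct 13, 1993.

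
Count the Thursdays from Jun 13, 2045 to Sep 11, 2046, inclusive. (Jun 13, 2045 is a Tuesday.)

Jun 13, 2045 is a Tuesday; the first Thursday on or after it is Jun 15, 2045 (2 days later).
From Jun 15, 2045 to Sep 11, 2046: 199 + 254 = 453 days (rest of 2045, to Sep 11, 2046 in 2046).
453 ÷ 7 = 64 full weeks with remainder 5, so 64 more Thursdays after the first → 65.

65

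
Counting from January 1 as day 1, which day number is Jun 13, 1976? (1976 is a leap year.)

Days in months before Jun: 31 + 29 + 31 + 30 + 31 = 152.
Plus 13 days into Jun → day 165.

165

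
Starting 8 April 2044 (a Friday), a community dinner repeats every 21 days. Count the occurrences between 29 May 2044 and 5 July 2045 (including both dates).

19

Occurrences land 21·i days after 8 April 2044 for i = 0, 1, 2, …
29 May 2044 is 51 days after the start; 51 ÷ 21 = 2 remainder 9; since the remainder is 9, round up to i = 3. First occurrence in the window: #4 on 10 June 2044 (3×21 = 63 days in).
5 July 2045 is 453 days after the start; 453 ÷ 21 = 21 remainder 12. Last occurrence in the window: #22 on 23 June 2045.
Occurrences #4 through #22: 19 in total.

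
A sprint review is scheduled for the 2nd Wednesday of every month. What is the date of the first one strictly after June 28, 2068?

July 11, 2068

June 2068 starts on a Friday; its first Wednesday is the 6th, so the 2nd Wednesday is the 13th — June 13, 2068.
That is not after June 28, 2068, so look at July 2068.
July 2068 starts on a Sunday; its first Wednesday is the 4th, so the 2nd Wednesday is the 11th — July 11, 2068.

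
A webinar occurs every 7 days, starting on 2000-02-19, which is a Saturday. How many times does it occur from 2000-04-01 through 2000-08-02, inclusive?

18

Occurrences land 7·i days after 2000-02-19 for i = 0, 1, 2, …
2000-04-01 is 42 days after the start; 42 ÷ 7 = 6 remainder 0. First occurrence in the window: #7 on 2000-04-01 (6×7 = 42 days in).
2000-08-02 is 165 days after the start; 165 ÷ 7 = 23 remainder 4. Last occurrence in the window: #24 on 2000-07-29.
Occurrences #7 through #24: 18 in total.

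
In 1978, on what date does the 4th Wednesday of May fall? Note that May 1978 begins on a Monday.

May 1978 begins on a Monday, so the first Wednesday is May 3 (2 days later).
The 4th Wednesday is 3 weeks later: 3 + 21 = 24.

May 24, 1978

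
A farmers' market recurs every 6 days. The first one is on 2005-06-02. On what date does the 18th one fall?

The 18th occurrence is 17 intervals after the first: 17 × 6 = 102 days after 2005-06-02.
June has 30 days — 28 days to the end of June leaves 74.
July has 31 days (43 left).
August has 31 days (12 left).
12 days into September → 2005-09-12.

2005-09-12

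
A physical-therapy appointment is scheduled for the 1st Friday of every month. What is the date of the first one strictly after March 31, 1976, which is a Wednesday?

March 1976 starts on a Monday, so its 1st Friday is March 5, 1976 (4 days in).
That is not after March 31, 1976, so look at April 1976.
April 1976 starts on a Thursday, so its 1st Friday is April 2, 1976 (1 day in).

April 2, 1976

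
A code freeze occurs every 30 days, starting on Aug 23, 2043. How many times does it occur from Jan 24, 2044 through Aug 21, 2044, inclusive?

Occurrences land 30·i days after Aug 23, 2043 for i = 0, 1, 2, …
Jan 24, 2044 is 154 days after the start; 154 ÷ 30 = 5 remainder 4; since the remainder is 4, round up to i = 6. First occurrence in the window: #7 on Feb 19, 2044 (6×30 = 180 days in).
Aug 21, 2044 is 364 days after the start; 364 ÷ 30 = 12 remainder 4. Last occurrence in the window: #13 on Aug 17, 2044.
Occurrences #7 through #13: 7 in total.

7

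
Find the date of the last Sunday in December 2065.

December 2065 begins on a Tuesday, so the first Sunday is December 6 (5 days later).
December 2065 has 31 days. Adding weeks: 6, 13, 20, 27 — the last one ≤ 31 is the 27th.

2065-12-27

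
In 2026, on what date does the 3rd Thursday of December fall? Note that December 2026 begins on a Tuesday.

2026-12-17

December 2026 begins on a Tuesday, so the first Thursday is December 3 (2 days later).
The 3rd Thursday is 2 weeks later: 3 + 14 = 17.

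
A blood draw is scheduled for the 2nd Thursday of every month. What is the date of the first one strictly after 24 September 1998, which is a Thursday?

September 1998 starts on a Tuesday; its first Thursday is the 3rd, so the 2nd Thursday is the 10th — 10 September 1998.
That is not after 24 September 1998, so look at October 1998.
October 1998 starts on a Thursday; its first Thursday is the 1st, so the 2nd Thursday is the 8th — 8 October 1998.

8 October 1998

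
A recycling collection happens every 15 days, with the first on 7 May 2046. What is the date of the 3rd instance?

6 June 2046

The 3rd occurrence is 2 intervals after the first: 2 × 15 = 30 days after 7 May 2046.
May has 31 days — 24 days to the end of May leaves 6.
6 days into June → 6 June 2046.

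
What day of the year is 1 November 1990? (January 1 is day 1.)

Days in months before November: 31 + 28 + 31 + 30 + 31 + 30 + 31 + 31 + 30 + 31 = 304.
Plus 1 day into November → day 305.

305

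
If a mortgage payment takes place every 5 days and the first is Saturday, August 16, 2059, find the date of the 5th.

September 5, 2059

The 5th occurrence is 4 intervals after the first: 4 × 5 = 20 days after August 16, 2059.
August has 31 days — 15 days to the end of August leaves 5.
5 days into September → September 5, 2059.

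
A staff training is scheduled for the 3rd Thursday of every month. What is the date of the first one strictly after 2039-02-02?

2039-02-17

February 2039 starts on a Tuesday; its first Thursday is the 3rd, so the 3rd Thursday is the 17th — 2039-02-17.
2039-02-17 is after 2039-02-02, so that is the next one.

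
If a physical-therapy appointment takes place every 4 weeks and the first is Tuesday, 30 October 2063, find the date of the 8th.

13 May 2064

The 8th occurrence is 7 intervals after the first: 7 × 28 = 196 days after 30 October 2063.
October has 31 days — 1 day to the end of October leaves 195.
November has 30 days (165 left).
December has 31 days (134 left).
January has 31 days (103 left).
February has 29 days (74 left).
March has 31 days (43 left).
April has 30 days (13 left).
13 days into May → 13 May 2064.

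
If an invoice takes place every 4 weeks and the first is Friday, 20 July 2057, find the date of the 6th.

The 6th occurrence is 5 intervals after the first: 5 × 28 = 140 days after 20 July 2057.
July has 31 days — 11 days to the end of July leaves 129.
August has 31 days (98 left).
September has 30 days (68 left).
October has 31 days (37 left).
November has 30 days (7 left).
7 days into December → 7 December 2057.

7 December 2057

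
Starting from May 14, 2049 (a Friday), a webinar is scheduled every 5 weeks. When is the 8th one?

The 8th occurrence is 7 intervals after the first: 7 × 35 = 245 days after May 14, 2049.
May has 31 days — 17 days to the end of May leaves 228.
June has 30 days (198 left).
July has 31 days (167 left).
August has 31 days (136 left).
September has 30 days (106 left).
October has 31 days (75 left).
November has 30 days (45 left).
December has 31 days (14 left).
14 days into January → January 14, 2050.

January 14, 2050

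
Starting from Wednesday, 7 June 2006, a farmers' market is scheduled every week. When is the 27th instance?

6 December 2006

The 27th occurrence is 26 intervals after the first: 26 × 7 = 182 days after 7 June 2006.
June has 30 days — 23 days to the end of June leaves 159.
July has 31 days (128 left).
August has 31 days (97 left).
September has 30 days (67 left).
October has 31 days (36 left).
November has 30 days (6 left).
6 days into December → 6 December 2006.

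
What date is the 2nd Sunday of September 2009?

September 2009 begins on a Tuesday, so the first Sunday is September 6 (5 days later).
The 2nd Sunday is 1 weeks later: 6 + 7 = 13.

13 September 2009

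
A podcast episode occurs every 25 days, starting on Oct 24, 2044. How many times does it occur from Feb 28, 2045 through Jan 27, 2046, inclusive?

Occurrences land 25·i days after Oct 24, 2044 for i = 0, 1, 2, …
Feb 28, 2045 is 127 days after the start; 127 ÷ 25 = 5 remainder 2; since the remainder is 2, round up to i = 6. First occurrence in the window: #7 on Mar 23, 2045 (6×25 = 150 days in).
Jan 27, 2046 is 460 days after the start; 460 ÷ 25 = 18 remainder 10. Last occurrence in the window: #19 on Jan 17, 2046.
Occurrences #7 through #19: 13 in total.

13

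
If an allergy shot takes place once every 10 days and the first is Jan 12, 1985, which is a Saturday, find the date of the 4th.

Feb 11, 1985

The 4th occurrence is 3 intervals after the first: 3 × 10 = 30 days after Jan 12, 1985.
Jan has 31 days — 19 days to the end of Jan leaves 11.
11 days into Feb → Feb 11, 1985.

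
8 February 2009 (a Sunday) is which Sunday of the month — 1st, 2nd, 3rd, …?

Day 8 falls in week ⌈8/7⌉ of the month.
Days 1–7 hold the 1st Sunday, 8–14 the 2nd, 15–21 the 3rd, 22–28 the 4th, 29–31 the 5th.
8 is in the range for the 2nd.

2nd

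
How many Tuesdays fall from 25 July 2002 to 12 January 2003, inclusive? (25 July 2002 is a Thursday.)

25 July 2002 is a Thursday; the first Tuesday on or after it is 30 July 2002 (5 days later).
From 30 July 2002 to 12 January 2003: 1 + 31 + 30 + 31 + 30 + 31 + 12 = 166 days (rest of July, August, September, October, November, December, January).
166 ÷ 7 = 23 full weeks with remainder 5, so 23 more Tuesdays after the first → 24.

24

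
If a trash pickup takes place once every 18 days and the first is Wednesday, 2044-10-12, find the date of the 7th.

2045-01-28

The 7th occurrence is 6 intervals after the first: 6 × 18 = 108 days after 2044-10-12.
October has 31 days — 19 days to the end of October leaves 89.
November has 30 days (59 left).
December has 31 days (28 left).
28 days into January → 2045-01-28.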